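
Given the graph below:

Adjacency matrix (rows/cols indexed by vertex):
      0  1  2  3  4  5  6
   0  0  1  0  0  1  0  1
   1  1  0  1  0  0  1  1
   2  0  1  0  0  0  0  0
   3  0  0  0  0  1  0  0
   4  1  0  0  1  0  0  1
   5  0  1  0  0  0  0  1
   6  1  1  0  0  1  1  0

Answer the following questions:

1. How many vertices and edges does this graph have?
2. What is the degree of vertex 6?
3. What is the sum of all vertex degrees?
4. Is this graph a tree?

Count: 7 vertices, 9 edges.
Vertex 6 has neighbors [0, 1, 4, 5], degree = 4.
Handshaking lemma: 2 * 9 = 18.
A tree on 7 vertices has 6 edges. This graph has 9 edges (3 extra). Not a tree.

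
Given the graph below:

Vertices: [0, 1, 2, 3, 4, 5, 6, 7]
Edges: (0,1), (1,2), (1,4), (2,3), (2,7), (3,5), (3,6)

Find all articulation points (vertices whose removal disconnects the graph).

An articulation point is a vertex whose removal disconnects the graph.
Articulation points: [1, 2, 3]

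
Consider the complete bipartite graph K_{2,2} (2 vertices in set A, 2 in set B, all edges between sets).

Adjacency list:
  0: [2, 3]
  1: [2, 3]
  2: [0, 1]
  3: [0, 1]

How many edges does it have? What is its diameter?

K_{2,2} has 2 * 2 = 4 edges.
Any vertex reaches any opposite-side vertex in 1 step; same-side vertices reach in 2 steps via any opposite-side vertex.
Diameter = 2.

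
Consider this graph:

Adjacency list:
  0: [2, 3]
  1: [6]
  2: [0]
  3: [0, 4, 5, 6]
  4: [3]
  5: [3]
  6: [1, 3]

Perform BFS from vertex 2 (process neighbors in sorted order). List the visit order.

BFS from vertex 2 (neighbors processed in ascending order):
Visit order: 2, 0, 3, 4, 5, 6, 1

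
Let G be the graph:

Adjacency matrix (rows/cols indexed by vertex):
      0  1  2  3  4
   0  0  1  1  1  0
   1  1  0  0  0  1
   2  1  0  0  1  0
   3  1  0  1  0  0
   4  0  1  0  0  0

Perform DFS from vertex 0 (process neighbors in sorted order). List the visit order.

DFS from vertex 0 (neighbors processed in ascending order):
Visit order: 0, 1, 4, 2, 3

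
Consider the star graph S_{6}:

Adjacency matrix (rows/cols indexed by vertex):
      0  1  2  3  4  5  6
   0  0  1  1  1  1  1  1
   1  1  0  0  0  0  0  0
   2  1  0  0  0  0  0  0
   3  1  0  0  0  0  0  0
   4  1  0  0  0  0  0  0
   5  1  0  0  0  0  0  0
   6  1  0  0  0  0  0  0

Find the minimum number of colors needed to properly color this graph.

S_{6} has one hub adjacent to 6 leaves; leaves are pairwise non-adjacent.
Color the hub 0 and every leaf 1.
Chromatic number = 2.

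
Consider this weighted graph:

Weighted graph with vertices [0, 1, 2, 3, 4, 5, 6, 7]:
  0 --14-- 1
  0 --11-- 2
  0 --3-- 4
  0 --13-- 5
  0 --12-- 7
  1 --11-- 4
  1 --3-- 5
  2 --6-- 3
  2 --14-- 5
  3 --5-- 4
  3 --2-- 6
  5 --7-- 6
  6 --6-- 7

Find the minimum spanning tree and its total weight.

Applying Kruskal's algorithm (sort edges by weight, add if no cycle):
  Add (3,6) w=2
  Add (0,4) w=3
  Add (1,5) w=3
  Add (3,4) w=5
  Add (2,3) w=6
  Add (6,7) w=6
  Add (5,6) w=7
  Skip (0,2) w=11 (creates cycle)
  Skip (1,4) w=11 (creates cycle)
  Skip (0,7) w=12 (creates cycle)
  Skip (0,5) w=13 (creates cycle)
  Skip (0,1) w=14 (creates cycle)
  Skip (2,5) w=14 (creates cycle)
MST weight = 32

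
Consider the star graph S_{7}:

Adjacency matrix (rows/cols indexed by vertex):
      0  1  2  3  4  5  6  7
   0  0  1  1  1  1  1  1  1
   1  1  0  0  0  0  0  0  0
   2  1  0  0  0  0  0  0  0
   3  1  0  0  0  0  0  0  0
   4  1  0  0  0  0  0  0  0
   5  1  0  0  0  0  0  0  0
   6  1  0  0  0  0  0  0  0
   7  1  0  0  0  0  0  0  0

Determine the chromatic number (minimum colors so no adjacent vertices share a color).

S_{7} has one hub adjacent to 7 leaves; leaves are pairwise non-adjacent.
Color the hub 0 and every leaf 1.
Chromatic number = 2.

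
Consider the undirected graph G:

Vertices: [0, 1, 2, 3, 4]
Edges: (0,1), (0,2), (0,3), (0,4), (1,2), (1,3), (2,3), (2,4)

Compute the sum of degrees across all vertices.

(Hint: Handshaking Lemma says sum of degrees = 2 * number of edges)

Count edges: 8 edges.
By Handshaking Lemma: sum of degrees = 2 * 8 = 16.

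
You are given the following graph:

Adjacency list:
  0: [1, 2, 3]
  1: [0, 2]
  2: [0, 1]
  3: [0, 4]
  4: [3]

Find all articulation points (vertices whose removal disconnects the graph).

An articulation point is a vertex whose removal disconnects the graph.
Articulation points: [0, 3]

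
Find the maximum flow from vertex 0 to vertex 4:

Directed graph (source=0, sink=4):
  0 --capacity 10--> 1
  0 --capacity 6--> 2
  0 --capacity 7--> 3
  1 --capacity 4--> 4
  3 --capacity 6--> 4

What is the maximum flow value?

Computing max flow:
  Flow on (0->1): 4/10
  Flow on (0->3): 6/7
  Flow on (1->4): 4/4
  Flow on (3->4): 6/6
Maximum flow = 10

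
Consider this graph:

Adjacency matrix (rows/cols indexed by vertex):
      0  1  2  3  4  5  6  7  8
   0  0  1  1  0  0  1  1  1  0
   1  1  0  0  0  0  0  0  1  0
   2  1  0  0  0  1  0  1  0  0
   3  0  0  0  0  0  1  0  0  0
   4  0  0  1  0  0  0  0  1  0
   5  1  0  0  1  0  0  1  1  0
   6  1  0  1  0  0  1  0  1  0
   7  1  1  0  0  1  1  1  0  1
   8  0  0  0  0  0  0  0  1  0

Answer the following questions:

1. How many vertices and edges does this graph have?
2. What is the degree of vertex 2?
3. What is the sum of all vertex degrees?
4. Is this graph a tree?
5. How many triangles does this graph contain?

Count: 9 vertices, 14 edges.
Vertex 2 has neighbors [0, 4, 6], degree = 3.
Handshaking lemma: 2 * 14 = 28.
A tree on 9 vertices has 8 edges. This graph has 14 edges (6 extra). Not a tree.
Number of triangles = 6.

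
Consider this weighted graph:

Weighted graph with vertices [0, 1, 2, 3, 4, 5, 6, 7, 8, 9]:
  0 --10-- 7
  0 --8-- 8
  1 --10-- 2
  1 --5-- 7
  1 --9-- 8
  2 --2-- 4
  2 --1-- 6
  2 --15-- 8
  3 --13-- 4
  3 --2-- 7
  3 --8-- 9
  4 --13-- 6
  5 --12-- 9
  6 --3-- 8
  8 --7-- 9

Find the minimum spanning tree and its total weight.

Applying Kruskal's algorithm (sort edges by weight, add if no cycle):
  Add (2,6) w=1
  Add (2,4) w=2
  Add (3,7) w=2
  Add (6,8) w=3
  Add (1,7) w=5
  Add (8,9) w=7
  Add (0,8) w=8
  Add (3,9) w=8
  Skip (1,8) w=9 (creates cycle)
  Skip (0,7) w=10 (creates cycle)
  Skip (1,2) w=10 (creates cycle)
  Add (5,9) w=12
  Skip (3,4) w=13 (creates cycle)
  Skip (4,6) w=13 (creates cycle)
  Skip (2,8) w=15 (creates cycle)
MST weight = 48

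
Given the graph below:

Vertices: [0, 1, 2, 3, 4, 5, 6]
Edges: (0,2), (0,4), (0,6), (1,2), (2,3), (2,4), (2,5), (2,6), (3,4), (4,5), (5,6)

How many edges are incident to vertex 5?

Vertex 5 has neighbors [2, 4, 6], so deg(5) = 3.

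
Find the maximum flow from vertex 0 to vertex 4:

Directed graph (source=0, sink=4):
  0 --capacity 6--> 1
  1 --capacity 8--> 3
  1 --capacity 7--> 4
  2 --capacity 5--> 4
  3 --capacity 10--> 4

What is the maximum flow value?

Computing max flow:
  Flow on (0->1): 6/6
  Flow on (1->4): 6/7
Maximum flow = 6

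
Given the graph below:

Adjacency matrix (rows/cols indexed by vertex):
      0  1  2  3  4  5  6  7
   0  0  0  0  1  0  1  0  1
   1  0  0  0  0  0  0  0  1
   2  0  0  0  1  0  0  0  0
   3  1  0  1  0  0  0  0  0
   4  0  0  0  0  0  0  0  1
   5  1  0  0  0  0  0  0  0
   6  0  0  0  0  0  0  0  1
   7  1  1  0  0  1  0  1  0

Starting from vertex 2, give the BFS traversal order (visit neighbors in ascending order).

BFS from vertex 2 (neighbors processed in ascending order):
Visit order: 2, 3, 0, 5, 7, 1, 4, 6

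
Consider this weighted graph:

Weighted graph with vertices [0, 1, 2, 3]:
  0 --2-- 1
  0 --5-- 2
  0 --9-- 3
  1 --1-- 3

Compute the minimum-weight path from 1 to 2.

Using Dijkstra's algorithm from vertex 1:
Shortest path: 1 -> 0 -> 2
Total weight: 2 + 5 = 7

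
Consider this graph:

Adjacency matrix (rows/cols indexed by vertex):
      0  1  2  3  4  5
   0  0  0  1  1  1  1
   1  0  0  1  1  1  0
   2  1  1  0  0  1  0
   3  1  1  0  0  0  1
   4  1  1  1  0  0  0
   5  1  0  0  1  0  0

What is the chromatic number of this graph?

The graph has a maximum clique of size 3 (lower bound on chromatic number).
A valid 3-coloring: {0: 0, 1: 0, 2: 1, 3: 1, 4: 2, 5: 2}.
Chromatic number = 3.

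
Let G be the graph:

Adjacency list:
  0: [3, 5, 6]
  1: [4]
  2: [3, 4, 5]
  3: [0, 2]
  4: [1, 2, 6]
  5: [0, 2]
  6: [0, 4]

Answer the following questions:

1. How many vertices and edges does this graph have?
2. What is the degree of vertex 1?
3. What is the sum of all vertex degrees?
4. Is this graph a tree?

Count: 7 vertices, 8 edges.
Vertex 1 has neighbors [4], degree = 1.
Handshaking lemma: 2 * 8 = 16.
A tree on 7 vertices has 6 edges. This graph has 8 edges (2 extra). Not a tree.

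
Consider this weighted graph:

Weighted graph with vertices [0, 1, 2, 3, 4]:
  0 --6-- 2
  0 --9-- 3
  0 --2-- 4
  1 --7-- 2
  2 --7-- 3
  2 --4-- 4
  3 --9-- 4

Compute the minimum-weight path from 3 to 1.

Using Dijkstra's algorithm from vertex 3:
Shortest path: 3 -> 2 -> 1
Total weight: 7 + 7 = 14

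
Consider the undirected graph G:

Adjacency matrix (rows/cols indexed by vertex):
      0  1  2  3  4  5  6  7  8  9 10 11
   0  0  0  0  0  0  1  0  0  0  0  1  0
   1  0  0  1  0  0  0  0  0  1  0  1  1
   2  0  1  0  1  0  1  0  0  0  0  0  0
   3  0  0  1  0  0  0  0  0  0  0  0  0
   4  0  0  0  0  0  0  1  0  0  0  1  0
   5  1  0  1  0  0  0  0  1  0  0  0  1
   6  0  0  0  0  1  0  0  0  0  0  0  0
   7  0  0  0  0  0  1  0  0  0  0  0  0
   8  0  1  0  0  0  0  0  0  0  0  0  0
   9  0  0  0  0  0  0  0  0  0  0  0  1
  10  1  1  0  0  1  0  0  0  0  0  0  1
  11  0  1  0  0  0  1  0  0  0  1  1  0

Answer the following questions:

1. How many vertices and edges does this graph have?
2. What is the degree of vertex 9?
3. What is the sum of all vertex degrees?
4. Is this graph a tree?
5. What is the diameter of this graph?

Count: 12 vertices, 14 edges.
Vertex 9 has neighbors [11], degree = 1.
Handshaking lemma: 2 * 14 = 28.
A tree on 12 vertices has 11 edges. This graph has 14 edges (3 extra). Not a tree.
Diameter (longest shortest path) = 5.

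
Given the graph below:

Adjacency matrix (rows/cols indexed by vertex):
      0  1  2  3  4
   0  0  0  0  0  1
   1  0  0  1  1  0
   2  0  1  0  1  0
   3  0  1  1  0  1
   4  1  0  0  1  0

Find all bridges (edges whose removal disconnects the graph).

A bridge is an edge whose removal increases the number of connected components.
Bridges found: (0,4), (3,4)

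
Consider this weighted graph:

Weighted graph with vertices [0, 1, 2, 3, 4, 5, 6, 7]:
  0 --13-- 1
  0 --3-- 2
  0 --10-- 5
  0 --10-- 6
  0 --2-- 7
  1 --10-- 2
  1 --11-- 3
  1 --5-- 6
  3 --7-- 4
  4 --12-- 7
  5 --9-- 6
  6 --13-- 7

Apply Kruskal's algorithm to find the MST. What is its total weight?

Applying Kruskal's algorithm (sort edges by weight, add if no cycle):
  Add (0,7) w=2
  Add (0,2) w=3
  Add (1,6) w=5
  Add (3,4) w=7
  Add (5,6) w=9
  Add (0,6) w=10
  Skip (0,5) w=10 (creates cycle)
  Skip (1,2) w=10 (creates cycle)
  Add (1,3) w=11
  Skip (4,7) w=12 (creates cycle)
  Skip (0,1) w=13 (creates cycle)
  Skip (6,7) w=13 (creates cycle)
MST weight = 47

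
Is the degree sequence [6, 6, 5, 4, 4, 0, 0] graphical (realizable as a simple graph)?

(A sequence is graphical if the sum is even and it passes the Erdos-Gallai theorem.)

Sum of degrees = 25. Sum is odd, so the sequence is NOT graphical.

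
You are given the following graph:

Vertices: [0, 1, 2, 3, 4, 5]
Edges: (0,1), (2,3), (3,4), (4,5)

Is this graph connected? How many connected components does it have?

Checking connectivity: the graph has 2 connected component(s).
Components: [[0, 1], [2, 3, 4, 5]]. The graph is NOT connected.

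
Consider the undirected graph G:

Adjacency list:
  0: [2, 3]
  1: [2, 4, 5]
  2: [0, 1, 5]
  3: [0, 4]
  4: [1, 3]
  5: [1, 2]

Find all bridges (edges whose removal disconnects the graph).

No bridges found. The graph is 2-edge-connected (no single edge removal disconnects it).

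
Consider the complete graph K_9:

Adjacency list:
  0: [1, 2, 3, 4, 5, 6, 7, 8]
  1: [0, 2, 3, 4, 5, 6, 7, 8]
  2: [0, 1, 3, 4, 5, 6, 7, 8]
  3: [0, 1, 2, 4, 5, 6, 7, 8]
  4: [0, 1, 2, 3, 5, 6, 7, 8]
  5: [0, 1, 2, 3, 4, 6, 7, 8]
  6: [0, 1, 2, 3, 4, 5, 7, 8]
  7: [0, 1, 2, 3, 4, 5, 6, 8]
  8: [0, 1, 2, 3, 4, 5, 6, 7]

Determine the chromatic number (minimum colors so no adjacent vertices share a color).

In K_9, every vertex is adjacent to every other vertex.
Each vertex needs a unique color.
Chromatic number = 9.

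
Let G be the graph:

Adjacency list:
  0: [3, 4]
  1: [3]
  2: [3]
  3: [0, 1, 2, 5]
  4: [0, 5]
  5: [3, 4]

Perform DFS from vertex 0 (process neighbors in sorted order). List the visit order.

DFS from vertex 0 (neighbors processed in ascending order):
Visit order: 0, 3, 1, 2, 5, 4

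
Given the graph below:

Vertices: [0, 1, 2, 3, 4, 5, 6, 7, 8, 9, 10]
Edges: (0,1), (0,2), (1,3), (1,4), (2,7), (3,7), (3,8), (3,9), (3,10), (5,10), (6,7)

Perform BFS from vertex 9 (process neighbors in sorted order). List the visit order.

BFS from vertex 9 (neighbors processed in ascending order):
Visit order: 9, 3, 1, 7, 8, 10, 0, 4, 2, 6, 5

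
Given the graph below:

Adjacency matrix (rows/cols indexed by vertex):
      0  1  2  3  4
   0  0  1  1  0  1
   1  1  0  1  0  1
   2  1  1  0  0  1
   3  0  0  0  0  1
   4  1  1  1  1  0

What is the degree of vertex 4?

Vertex 4 has neighbors [0, 1, 2, 3], so deg(4) = 4.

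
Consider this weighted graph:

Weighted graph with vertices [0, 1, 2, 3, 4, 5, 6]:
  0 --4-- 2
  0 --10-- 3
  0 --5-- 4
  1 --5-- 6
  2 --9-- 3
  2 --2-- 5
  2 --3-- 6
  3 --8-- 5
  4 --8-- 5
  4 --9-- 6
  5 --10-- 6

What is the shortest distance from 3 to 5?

Using Dijkstra's algorithm from vertex 3:
Shortest path: 3 -> 5
Total weight: 8 = 8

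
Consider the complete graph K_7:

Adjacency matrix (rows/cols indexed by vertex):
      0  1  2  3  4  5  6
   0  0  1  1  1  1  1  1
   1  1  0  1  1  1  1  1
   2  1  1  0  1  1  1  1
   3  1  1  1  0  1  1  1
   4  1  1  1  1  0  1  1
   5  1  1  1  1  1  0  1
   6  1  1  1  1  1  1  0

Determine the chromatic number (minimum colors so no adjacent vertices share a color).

In K_7, every vertex is adjacent to every other vertex.
Each vertex needs a unique color.
Chromatic number = 7.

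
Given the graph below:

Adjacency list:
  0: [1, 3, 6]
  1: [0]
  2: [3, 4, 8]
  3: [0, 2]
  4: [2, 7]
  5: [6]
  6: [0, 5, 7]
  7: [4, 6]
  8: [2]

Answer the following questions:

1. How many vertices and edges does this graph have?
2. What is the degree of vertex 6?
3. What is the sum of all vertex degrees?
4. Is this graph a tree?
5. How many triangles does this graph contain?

Count: 9 vertices, 9 edges.
Vertex 6 has neighbors [0, 5, 7], degree = 3.
Handshaking lemma: 2 * 9 = 18.
A tree on 9 vertices has 8 edges. This graph has 9 edges (1 extra). Not a tree.
Number of triangles = 0.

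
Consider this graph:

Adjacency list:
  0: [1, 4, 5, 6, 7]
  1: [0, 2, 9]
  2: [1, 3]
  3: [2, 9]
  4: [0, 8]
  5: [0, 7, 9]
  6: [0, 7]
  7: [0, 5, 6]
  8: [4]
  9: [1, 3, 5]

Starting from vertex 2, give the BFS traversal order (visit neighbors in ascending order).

BFS from vertex 2 (neighbors processed in ascending order):
Visit order: 2, 1, 3, 0, 9, 4, 5, 6, 7, 8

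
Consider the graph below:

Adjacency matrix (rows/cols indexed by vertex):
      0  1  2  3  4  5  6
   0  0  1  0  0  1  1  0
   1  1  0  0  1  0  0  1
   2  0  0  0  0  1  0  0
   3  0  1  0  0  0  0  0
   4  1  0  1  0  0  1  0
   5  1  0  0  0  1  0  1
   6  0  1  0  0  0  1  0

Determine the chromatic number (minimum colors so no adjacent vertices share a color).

The graph has a maximum clique of size 3 (lower bound on chromatic number).
A valid 3-coloring: {0: 0, 1: 1, 2: 0, 3: 0, 4: 1, 5: 2, 6: 0}.
Chromatic number = 3.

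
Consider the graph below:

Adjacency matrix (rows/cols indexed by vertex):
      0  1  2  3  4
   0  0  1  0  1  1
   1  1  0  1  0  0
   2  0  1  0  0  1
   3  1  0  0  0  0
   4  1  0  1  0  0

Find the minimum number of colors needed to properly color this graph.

The graph has a maximum clique of size 2 (lower bound on chromatic number).
A valid 2-coloring: {0: 0, 1: 1, 2: 0, 3: 1, 4: 1}.
Chromatic number = 2.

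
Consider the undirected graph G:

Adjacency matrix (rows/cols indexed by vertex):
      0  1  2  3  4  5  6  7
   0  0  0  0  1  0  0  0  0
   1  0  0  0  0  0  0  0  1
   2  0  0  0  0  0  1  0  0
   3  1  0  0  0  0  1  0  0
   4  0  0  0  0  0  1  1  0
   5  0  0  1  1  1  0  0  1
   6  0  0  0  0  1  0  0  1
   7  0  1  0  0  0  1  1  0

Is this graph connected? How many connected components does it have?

Checking connectivity: the graph has 1 connected component(s).
All vertices are reachable from each other. The graph IS connected.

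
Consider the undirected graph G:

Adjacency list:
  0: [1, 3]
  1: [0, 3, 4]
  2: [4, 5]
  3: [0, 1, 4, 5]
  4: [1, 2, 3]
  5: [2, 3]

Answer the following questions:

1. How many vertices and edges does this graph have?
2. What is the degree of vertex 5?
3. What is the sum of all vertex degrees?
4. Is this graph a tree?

Count: 6 vertices, 8 edges.
Vertex 5 has neighbors [2, 3], degree = 2.
Handshaking lemma: 2 * 8 = 16.
A tree on 6 vertices has 5 edges. This graph has 8 edges (3 extra). Not a tree.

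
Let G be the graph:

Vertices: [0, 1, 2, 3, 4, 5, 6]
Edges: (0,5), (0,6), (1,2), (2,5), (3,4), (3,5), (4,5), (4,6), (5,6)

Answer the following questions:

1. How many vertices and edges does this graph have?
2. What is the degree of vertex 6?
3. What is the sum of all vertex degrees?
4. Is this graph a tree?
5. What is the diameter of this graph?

Count: 7 vertices, 9 edges.
Vertex 6 has neighbors [0, 4, 5], degree = 3.
Handshaking lemma: 2 * 9 = 18.
A tree on 7 vertices has 6 edges. This graph has 9 edges (3 extra). Not a tree.
Diameter (longest shortest path) = 3.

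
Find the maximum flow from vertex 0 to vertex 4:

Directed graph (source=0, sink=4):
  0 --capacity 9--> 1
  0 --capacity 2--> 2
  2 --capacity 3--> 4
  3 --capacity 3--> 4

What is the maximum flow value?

Computing max flow:
  Flow on (0->2): 2/2
  Flow on (2->4): 2/3
Maximum flow = 2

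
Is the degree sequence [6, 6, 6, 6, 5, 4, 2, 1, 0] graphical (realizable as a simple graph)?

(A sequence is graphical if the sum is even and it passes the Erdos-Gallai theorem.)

Sum of degrees = 36. Sum is even but fails Erdos-Gallai. The sequence is NOT graphical.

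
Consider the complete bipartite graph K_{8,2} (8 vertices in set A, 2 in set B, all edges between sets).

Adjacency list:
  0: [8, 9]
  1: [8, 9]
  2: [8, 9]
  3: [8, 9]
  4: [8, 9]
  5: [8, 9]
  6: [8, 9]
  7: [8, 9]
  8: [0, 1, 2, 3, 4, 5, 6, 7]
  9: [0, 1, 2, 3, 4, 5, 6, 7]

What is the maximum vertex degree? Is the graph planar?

Set-A vertices have degree 2; set-B vertices have degree 8. Maximum degree = max(8,2) = 8.
min(8,2) <= 2, so K_{8,2} avoids a K_{3,3} subdivision and is planar.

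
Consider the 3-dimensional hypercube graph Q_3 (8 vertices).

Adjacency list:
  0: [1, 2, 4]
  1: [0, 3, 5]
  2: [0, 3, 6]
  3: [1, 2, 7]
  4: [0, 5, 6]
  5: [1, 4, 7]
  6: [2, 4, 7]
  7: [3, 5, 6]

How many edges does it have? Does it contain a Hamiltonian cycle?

Q_3 has 8 * 3 / 2 = 12 edges.
Q_3 (d >= 2) always has a Hamiltonian cycle: a 3-bit cyclic Gray code visits every vertex exactly once and returns to the start.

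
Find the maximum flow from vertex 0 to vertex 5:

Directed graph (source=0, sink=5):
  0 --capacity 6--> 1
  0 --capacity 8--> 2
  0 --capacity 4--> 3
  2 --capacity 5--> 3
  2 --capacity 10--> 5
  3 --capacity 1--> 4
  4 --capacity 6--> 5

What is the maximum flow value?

Computing max flow:
  Flow on (0->2): 8/8
  Flow on (0->3): 1/4
  Flow on (2->5): 8/10
  Flow on (3->4): 1/1
  Flow on (4->5): 1/6
Maximum flow = 9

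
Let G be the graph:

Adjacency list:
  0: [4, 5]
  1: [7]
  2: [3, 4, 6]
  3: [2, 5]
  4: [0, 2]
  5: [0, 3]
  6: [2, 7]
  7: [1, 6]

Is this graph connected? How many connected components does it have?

Checking connectivity: the graph has 1 connected component(s).
All vertices are reachable from each other. The graph IS connected.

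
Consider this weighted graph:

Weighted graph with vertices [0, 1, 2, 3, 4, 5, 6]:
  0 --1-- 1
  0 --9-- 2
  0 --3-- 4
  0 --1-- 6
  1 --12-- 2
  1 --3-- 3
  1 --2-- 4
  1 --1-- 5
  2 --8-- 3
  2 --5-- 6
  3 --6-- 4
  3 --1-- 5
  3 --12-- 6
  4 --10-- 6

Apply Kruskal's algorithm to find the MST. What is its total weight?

Applying Kruskal's algorithm (sort edges by weight, add if no cycle):
  Add (0,6) w=1
  Add (0,1) w=1
  Add (1,5) w=1
  Add (3,5) w=1
  Add (1,4) w=2
  Skip (0,4) w=3 (creates cycle)
  Skip (1,3) w=3 (creates cycle)
  Add (2,6) w=5
  Skip (3,4) w=6 (creates cycle)
  Skip (2,3) w=8 (creates cycle)
  Skip (0,2) w=9 (creates cycle)
  Skip (4,6) w=10 (creates cycle)
  Skip (1,2) w=12 (creates cycle)
  Skip (3,6) w=12 (creates cycle)
MST weight = 11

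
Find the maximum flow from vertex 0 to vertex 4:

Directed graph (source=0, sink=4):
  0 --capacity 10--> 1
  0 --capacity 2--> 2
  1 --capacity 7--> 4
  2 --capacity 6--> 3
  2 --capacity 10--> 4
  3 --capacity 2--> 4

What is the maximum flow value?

Computing max flow:
  Flow on (0->1): 7/10
  Flow on (0->2): 2/2
  Flow on (1->4): 7/7
  Flow on (2->4): 2/10
Maximum flow = 9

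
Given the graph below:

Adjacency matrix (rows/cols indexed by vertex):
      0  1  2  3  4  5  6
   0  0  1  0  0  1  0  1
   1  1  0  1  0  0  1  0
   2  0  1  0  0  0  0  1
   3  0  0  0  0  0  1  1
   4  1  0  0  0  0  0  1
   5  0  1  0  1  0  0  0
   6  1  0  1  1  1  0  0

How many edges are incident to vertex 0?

Vertex 0 has neighbors [1, 4, 6], so deg(0) = 3.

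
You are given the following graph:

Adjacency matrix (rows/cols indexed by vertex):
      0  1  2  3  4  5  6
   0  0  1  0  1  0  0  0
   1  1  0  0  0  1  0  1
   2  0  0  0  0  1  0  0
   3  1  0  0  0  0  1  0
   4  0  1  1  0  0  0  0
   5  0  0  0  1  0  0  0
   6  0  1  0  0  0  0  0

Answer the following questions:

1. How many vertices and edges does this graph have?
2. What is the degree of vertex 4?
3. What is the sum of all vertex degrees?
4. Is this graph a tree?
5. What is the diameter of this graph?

Count: 7 vertices, 6 edges.
Vertex 4 has neighbors [1, 2], degree = 2.
Handshaking lemma: 2 * 6 = 12.
A graph is a tree iff it is connected and has exactly n-1 edges. This graph is connected (all 7 vertices in one component) and has 7-1 = 6 edges. It is a tree.
Diameter (longest shortest path) = 5.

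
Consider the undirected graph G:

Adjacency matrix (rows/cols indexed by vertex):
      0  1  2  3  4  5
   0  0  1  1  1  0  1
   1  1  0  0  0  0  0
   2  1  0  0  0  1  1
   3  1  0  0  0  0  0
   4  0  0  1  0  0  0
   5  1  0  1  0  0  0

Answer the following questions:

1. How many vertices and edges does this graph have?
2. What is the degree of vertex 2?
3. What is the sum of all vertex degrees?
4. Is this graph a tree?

Count: 6 vertices, 6 edges.
Vertex 2 has neighbors [0, 4, 5], degree = 3.
Handshaking lemma: 2 * 6 = 12.
A tree on 6 vertices has 5 edges. This graph has 6 edges (1 extra). Not a tree.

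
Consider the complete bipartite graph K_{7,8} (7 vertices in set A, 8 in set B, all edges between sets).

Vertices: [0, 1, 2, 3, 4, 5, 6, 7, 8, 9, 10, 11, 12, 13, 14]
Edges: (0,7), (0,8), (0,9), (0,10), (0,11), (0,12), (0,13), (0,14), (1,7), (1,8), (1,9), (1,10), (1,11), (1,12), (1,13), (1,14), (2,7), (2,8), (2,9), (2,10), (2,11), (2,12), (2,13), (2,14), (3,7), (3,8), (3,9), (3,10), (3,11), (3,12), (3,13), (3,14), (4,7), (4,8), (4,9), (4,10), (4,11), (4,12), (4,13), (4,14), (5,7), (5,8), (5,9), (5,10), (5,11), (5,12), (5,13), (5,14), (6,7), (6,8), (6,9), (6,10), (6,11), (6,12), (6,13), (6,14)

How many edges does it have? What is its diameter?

K_{7,8} has 7 * 8 = 56 edges.
Any vertex reaches any opposite-side vertex in 1 step; same-side vertices reach in 2 steps via any opposite-side vertex.
Diameter = 2.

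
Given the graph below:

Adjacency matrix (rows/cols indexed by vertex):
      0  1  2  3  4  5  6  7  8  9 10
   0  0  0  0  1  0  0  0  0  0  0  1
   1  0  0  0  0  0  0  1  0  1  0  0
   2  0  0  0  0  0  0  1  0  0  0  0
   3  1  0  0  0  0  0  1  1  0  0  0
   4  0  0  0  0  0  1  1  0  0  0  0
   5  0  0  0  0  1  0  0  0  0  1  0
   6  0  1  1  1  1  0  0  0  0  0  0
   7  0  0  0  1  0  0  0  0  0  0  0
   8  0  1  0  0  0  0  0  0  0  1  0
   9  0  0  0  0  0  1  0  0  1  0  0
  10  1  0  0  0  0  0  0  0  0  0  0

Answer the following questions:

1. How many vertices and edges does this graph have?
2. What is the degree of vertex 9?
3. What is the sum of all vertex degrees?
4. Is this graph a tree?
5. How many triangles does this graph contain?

Count: 11 vertices, 11 edges.
Vertex 9 has neighbors [5, 8], degree = 2.
Handshaking lemma: 2 * 11 = 22.
A tree on 11 vertices has 10 edges. This graph has 11 edges (1 extra). Not a tree.
Number of triangles = 0.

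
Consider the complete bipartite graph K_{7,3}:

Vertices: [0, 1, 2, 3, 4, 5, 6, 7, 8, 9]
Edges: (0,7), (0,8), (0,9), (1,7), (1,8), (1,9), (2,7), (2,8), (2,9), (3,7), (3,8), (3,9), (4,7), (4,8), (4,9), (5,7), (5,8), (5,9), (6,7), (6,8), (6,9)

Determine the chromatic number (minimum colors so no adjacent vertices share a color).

K_{7,3} is bipartite: vertices split into two independent sets of size 7 and 3.
Color one set 0, the other 1. No adjacent vertices share a color.
Chromatic number = 2.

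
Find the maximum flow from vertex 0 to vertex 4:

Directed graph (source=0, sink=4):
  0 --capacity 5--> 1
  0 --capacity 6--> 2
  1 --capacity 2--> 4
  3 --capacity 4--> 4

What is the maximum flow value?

Computing max flow:
  Flow on (0->1): 2/5
  Flow on (1->4): 2/2
Maximum flow = 2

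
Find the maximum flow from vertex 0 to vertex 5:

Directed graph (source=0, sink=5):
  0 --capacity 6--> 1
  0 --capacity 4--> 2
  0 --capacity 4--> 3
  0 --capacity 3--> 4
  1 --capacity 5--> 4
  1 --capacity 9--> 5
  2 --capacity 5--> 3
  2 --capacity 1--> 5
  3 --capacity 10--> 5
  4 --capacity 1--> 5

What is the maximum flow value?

Computing max flow:
  Flow on (0->1): 6/6
  Flow on (0->2): 4/4
  Flow on (0->3): 4/4
  Flow on (0->4): 1/3
  Flow on (1->5): 6/9
  Flow on (2->3): 3/5
  Flow on (2->5): 1/1
  Flow on (3->5): 7/10
  Flow on (4->5): 1/1
Maximum flow = 15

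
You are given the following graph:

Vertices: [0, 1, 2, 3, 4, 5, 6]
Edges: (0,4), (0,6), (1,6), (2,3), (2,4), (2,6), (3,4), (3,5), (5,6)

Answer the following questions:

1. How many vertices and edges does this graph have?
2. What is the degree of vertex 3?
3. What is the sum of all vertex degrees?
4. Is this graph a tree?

Count: 7 vertices, 9 edges.
Vertex 3 has neighbors [2, 4, 5], degree = 3.
Handshaking lemma: 2 * 9 = 18.
A tree on 7 vertices has 6 edges. This graph has 9 edges (3 extra). Not a tree.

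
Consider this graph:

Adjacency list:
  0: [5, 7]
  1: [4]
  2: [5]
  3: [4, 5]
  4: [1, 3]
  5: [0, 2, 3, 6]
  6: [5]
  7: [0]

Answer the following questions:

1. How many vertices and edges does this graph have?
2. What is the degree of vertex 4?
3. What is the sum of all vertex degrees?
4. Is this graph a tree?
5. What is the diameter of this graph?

Count: 8 vertices, 7 edges.
Vertex 4 has neighbors [1, 3], degree = 2.
Handshaking lemma: 2 * 7 = 14.
A graph is a tree iff it is connected and has exactly n-1 edges. This graph is connected (all 8 vertices in one component) and has 8-1 = 7 edges. It is a tree.
Diameter (longest shortest path) = 5.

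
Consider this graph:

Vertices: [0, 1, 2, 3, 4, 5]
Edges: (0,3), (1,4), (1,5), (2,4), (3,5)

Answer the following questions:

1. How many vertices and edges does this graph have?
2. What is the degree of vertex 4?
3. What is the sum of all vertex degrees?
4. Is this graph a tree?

Count: 6 vertices, 5 edges.
Vertex 4 has neighbors [1, 2], degree = 2.
Handshaking lemma: 2 * 5 = 10.
A graph is a tree iff it is connected and has exactly n-1 edges. This graph is connected (all 6 vertices in one component) and has 6-1 = 5 edges. It is a tree.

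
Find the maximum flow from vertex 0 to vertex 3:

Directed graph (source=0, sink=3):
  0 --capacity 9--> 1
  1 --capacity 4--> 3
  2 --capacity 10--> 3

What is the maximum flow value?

Computing max flow:
  Flow on (0->1): 4/9
  Flow on (1->3): 4/4
Maximum flow = 4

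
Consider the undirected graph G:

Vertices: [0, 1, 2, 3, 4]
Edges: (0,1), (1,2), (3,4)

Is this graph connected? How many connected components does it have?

Checking connectivity: the graph has 2 connected component(s).
Components: [[0, 1, 2], [3, 4]]. The graph is NOT connected.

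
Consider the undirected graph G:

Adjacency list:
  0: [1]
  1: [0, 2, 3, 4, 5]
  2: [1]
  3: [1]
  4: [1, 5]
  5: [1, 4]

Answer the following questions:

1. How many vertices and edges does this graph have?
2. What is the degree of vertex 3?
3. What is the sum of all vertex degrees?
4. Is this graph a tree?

Count: 6 vertices, 6 edges.
Vertex 3 has neighbors [1], degree = 1.
Handshaking lemma: 2 * 6 = 12.
A tree on 6 vertices has 5 edges. This graph has 6 edges (1 extra). Not a tree.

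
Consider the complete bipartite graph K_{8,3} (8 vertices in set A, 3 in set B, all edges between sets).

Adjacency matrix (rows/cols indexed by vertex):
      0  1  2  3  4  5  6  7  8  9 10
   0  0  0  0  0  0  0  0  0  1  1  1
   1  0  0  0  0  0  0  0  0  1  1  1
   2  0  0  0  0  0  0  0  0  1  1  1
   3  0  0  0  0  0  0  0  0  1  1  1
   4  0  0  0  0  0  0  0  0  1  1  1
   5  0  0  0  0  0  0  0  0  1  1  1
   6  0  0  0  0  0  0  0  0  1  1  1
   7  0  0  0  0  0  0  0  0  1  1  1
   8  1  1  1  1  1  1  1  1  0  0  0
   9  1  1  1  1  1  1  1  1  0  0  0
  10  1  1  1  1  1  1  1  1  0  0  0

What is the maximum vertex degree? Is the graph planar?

Set-A vertices have degree 3; set-B vertices have degree 8. Maximum degree = max(8,3) = 8.
K_{8,3} contains K_{3,3} as a subgraph (since both sides have >= 3 vertices); by Kuratowski's theorem it is not planar.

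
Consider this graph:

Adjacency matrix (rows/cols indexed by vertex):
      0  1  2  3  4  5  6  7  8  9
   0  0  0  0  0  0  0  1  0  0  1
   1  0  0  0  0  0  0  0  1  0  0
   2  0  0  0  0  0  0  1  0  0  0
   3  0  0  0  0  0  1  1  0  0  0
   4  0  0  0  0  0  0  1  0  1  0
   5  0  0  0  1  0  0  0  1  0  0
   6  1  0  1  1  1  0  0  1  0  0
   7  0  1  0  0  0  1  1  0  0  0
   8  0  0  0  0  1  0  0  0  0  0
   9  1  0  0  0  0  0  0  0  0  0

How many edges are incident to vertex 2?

Vertex 2 has neighbors [6], so deg(2) = 1.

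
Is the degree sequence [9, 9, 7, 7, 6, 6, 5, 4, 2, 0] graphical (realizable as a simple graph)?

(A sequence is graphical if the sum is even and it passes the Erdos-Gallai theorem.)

Sum of degrees = 55. Sum is odd, so the sequence is NOT graphical.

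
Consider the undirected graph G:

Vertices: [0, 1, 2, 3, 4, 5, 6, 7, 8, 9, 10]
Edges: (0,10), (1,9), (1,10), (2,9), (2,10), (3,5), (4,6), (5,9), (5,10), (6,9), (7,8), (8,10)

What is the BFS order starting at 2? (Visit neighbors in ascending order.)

BFS from vertex 2 (neighbors processed in ascending order):
Visit order: 2, 9, 10, 1, 5, 6, 0, 8, 3, 4, 7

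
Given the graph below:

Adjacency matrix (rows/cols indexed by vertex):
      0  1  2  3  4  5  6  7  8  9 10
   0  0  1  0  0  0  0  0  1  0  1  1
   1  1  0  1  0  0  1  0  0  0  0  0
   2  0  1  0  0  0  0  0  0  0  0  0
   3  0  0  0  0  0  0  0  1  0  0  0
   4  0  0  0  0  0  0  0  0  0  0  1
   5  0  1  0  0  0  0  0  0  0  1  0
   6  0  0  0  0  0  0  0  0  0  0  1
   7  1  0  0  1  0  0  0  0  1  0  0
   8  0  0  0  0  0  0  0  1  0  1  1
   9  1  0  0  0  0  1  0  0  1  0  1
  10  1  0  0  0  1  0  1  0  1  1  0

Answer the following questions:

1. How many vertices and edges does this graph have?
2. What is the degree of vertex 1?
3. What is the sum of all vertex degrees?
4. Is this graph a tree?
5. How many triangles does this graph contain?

Count: 11 vertices, 14 edges.
Vertex 1 has neighbors [0, 2, 5], degree = 3.
Handshaking lemma: 2 * 14 = 28.
A tree on 11 vertices has 10 edges. This graph has 14 edges (4 extra). Not a tree.
Number of triangles = 2.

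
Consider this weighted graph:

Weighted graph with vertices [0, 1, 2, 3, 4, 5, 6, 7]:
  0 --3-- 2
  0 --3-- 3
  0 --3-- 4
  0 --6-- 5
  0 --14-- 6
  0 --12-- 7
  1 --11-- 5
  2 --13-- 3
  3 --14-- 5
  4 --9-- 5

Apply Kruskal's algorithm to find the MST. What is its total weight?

Applying Kruskal's algorithm (sort edges by weight, add if no cycle):
  Add (0,2) w=3
  Add (0,4) w=3
  Add (0,3) w=3
  Add (0,5) w=6
  Skip (4,5) w=9 (creates cycle)
  Add (1,5) w=11
  Add (0,7) w=12
  Skip (2,3) w=13 (creates cycle)
  Add (0,6) w=14
  Skip (3,5) w=14 (creates cycle)
MST weight = 52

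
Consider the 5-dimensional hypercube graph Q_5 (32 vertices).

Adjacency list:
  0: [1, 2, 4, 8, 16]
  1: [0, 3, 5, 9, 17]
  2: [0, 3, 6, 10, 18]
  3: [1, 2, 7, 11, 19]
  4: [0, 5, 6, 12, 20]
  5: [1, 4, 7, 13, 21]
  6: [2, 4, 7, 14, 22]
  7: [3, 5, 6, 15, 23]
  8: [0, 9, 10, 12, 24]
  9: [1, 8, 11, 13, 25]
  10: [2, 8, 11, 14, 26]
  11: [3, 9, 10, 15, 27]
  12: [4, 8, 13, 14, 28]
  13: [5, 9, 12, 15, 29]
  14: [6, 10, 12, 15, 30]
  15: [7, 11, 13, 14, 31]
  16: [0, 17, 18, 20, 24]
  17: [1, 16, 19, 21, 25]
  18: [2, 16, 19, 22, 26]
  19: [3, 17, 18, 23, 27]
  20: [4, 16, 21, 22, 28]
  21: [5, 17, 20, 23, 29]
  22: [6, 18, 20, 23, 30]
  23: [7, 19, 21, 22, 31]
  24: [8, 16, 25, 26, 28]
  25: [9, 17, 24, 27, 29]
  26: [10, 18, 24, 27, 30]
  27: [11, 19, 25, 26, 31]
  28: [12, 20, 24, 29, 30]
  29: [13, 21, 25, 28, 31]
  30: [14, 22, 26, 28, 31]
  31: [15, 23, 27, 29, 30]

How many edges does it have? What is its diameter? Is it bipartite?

The 5-dimensional hypercube Q_5 has 32 vertices and each vertex has degree 5.
Total edges = 32 * 5 / 2 = 80.
Diameter = 5 (max Hamming distance between binary labels).
Hypercubes are bipartite (partition by parity of binary representation).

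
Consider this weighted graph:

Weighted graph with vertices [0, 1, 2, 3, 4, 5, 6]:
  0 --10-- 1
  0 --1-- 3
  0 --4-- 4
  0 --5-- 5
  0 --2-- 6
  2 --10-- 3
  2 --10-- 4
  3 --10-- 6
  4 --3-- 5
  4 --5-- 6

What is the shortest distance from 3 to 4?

Using Dijkstra's algorithm from vertex 3:
Shortest path: 3 -> 0 -> 4
Total weight: 1 + 4 = 5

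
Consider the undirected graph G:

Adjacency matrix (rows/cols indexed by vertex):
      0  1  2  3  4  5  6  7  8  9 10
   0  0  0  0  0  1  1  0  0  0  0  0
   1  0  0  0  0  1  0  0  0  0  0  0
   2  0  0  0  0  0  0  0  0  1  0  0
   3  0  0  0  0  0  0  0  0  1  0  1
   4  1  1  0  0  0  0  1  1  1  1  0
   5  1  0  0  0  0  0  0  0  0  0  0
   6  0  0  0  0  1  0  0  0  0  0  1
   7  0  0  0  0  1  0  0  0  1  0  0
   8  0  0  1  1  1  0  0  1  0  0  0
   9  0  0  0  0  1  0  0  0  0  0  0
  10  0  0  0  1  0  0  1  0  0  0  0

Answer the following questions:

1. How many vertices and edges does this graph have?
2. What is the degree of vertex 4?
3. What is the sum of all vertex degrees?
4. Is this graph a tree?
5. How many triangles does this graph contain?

Count: 11 vertices, 12 edges.
Vertex 4 has neighbors [0, 1, 6, 7, 8, 9], degree = 6.
Handshaking lemma: 2 * 12 = 24.
A tree on 11 vertices has 10 edges. This graph has 12 edges (2 extra). Not a tree.
Number of triangles = 1.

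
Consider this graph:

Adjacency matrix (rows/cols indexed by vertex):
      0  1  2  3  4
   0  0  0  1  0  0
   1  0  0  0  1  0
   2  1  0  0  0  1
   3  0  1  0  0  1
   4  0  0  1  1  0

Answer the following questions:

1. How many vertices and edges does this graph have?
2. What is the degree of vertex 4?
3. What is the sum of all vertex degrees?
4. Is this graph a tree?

Count: 5 vertices, 4 edges.
Vertex 4 has neighbors [2, 3], degree = 2.
Handshaking lemma: 2 * 4 = 8.
A graph is a tree iff it is connected and has exactly n-1 edges. This graph is connected (all 5 vertices in one component) and has 5-1 = 4 edges. It is a tree.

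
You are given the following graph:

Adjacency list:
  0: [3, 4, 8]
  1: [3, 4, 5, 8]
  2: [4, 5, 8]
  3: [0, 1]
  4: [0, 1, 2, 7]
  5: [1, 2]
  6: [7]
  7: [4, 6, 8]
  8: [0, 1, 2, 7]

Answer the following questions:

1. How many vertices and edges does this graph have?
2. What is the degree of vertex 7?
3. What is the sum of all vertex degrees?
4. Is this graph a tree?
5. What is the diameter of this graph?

Count: 9 vertices, 13 edges.
Vertex 7 has neighbors [4, 6, 8], degree = 3.
Handshaking lemma: 2 * 13 = 26.
A tree on 9 vertices has 8 edges. This graph has 13 edges (5 extra). Not a tree.
Diameter (longest shortest path) = 4.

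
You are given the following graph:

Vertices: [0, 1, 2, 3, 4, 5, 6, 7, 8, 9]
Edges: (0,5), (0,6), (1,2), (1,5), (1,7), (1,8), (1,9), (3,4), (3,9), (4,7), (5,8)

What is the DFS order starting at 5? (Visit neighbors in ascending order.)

DFS from vertex 5 (neighbors processed in ascending order):
Visit order: 5, 0, 6, 1, 2, 7, 4, 3, 9, 8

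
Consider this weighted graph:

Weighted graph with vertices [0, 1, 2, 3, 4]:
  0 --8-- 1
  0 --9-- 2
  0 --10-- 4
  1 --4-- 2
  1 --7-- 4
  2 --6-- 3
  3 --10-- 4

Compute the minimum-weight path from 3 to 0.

Using Dijkstra's algorithm from vertex 3:
Shortest path: 3 -> 2 -> 0
Total weight: 6 + 9 = 15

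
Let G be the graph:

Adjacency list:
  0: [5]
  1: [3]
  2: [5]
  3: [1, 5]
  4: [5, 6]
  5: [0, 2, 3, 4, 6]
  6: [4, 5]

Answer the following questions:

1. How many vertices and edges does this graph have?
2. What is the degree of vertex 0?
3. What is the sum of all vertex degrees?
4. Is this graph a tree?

Count: 7 vertices, 7 edges.
Vertex 0 has neighbors [5], degree = 1.
Handshaking lemma: 2 * 7 = 14.
A tree on 7 vertices has 6 edges. This graph has 7 edges (1 extra). Not a tree.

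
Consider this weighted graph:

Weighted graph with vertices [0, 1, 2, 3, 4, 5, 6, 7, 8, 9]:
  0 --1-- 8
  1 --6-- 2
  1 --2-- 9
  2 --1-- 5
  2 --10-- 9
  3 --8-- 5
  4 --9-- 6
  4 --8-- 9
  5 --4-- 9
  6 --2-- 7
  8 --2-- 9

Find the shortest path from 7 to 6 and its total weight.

Using Dijkstra's algorithm from vertex 7:
Shortest path: 7 -> 6
Total weight: 2 = 2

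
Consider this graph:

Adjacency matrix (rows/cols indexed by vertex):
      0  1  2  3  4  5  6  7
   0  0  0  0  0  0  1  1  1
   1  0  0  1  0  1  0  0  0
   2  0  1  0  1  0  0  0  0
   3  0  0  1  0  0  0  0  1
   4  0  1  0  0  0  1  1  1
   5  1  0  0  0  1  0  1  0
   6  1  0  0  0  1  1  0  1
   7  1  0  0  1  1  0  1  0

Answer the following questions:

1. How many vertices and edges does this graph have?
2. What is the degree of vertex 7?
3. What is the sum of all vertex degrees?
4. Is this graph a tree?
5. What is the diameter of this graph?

Count: 8 vertices, 12 edges.
Vertex 7 has neighbors [0, 3, 4, 6], degree = 4.
Handshaking lemma: 2 * 12 = 24.
A tree on 8 vertices has 7 edges. This graph has 12 edges (5 extra). Not a tree.
Diameter (longest shortest path) = 3.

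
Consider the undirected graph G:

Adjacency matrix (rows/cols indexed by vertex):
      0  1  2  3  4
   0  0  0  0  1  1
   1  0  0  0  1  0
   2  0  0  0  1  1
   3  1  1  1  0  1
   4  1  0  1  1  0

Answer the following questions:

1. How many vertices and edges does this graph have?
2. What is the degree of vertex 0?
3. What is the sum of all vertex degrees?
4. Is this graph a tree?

Count: 5 vertices, 6 edges.
Vertex 0 has neighbors [3, 4], degree = 2.
Handshaking lemma: 2 * 6 = 12.
A tree on 5 vertices has 4 edges. This graph has 6 edges (2 extra). Not a tree.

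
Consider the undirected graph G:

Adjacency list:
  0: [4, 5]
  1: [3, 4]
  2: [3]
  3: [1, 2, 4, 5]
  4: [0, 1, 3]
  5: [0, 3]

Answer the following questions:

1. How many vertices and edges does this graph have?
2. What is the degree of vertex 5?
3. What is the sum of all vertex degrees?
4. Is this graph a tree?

Count: 6 vertices, 7 edges.
Vertex 5 has neighbors [0, 3], degree = 2.
Handshaking lemma: 2 * 7 = 14.
A tree on 6 vertices has 5 edges. This graph has 7 edges (2 extra). Not a tree.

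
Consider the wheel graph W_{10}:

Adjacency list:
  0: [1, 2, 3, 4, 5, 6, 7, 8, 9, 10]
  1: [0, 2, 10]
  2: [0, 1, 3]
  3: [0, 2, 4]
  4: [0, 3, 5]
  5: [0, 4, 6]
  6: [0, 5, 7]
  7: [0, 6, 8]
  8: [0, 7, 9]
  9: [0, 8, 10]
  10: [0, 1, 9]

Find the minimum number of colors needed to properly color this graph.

W_{10} = C_{10} plus a hub adjacent to every cycle vertex.
The outer cycle needs 2 colors (even cycle); the hub is adjacent to all of them so needs a fresh color.
Chromatic number = 2 + 1 = 3.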